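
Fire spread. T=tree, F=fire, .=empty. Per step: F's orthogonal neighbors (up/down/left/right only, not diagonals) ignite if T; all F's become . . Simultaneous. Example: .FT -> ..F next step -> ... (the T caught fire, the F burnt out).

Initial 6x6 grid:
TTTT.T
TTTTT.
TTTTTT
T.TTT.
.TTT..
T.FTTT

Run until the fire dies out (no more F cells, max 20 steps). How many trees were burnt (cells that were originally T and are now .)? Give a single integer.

Answer: 25

Derivation:
Step 1: +2 fires, +1 burnt (F count now 2)
Step 2: +4 fires, +2 burnt (F count now 4)
Step 3: +3 fires, +4 burnt (F count now 3)
Step 4: +4 fires, +3 burnt (F count now 4)
Step 5: +5 fires, +4 burnt (F count now 5)
Step 6: +6 fires, +5 burnt (F count now 6)
Step 7: +1 fires, +6 burnt (F count now 1)
Step 8: +0 fires, +1 burnt (F count now 0)
Fire out after step 8
Initially T: 27, now '.': 34
Total burnt (originally-T cells now '.'): 25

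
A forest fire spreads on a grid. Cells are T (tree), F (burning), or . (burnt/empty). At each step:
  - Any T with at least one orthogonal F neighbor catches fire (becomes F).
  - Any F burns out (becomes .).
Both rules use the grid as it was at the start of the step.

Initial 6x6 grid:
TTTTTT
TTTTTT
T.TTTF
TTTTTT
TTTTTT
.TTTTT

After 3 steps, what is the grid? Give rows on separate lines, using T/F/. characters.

Step 1: 3 trees catch fire, 1 burn out
  TTTTTT
  TTTTTF
  T.TTF.
  TTTTTF
  TTTTTT
  .TTTTT
Step 2: 5 trees catch fire, 3 burn out
  TTTTTF
  TTTTF.
  T.TF..
  TTTTF.
  TTTTTF
  .TTTTT
Step 3: 6 trees catch fire, 5 burn out
  TTTTF.
  TTTF..
  T.F...
  TTTF..
  TTTTF.
  .TTTTF

TTTTF.
TTTF..
T.F...
TTTF..
TTTTF.
.TTTTF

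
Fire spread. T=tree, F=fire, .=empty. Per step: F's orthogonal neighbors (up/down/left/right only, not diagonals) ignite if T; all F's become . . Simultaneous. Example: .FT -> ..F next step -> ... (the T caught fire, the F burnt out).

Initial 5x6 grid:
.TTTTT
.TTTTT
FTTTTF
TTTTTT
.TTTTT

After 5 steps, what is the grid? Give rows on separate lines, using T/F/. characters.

Step 1: 5 trees catch fire, 2 burn out
  .TTTTT
  .TTTTF
  .FTTF.
  FTTTTF
  .TTTTT
Step 2: 8 trees catch fire, 5 burn out
  .TTTTF
  .FTTF.
  ..FF..
  .FTTF.
  .TTTTF
Step 3: 8 trees catch fire, 8 burn out
  .FTTF.
  ..FF..
  ......
  ..FF..
  .FTTF.
Step 4: 4 trees catch fire, 8 burn out
  ..FF..
  ......
  ......
  ......
  ..FF..
Step 5: 0 trees catch fire, 4 burn out
  ......
  ......
  ......
  ......
  ......

......
......
......
......
......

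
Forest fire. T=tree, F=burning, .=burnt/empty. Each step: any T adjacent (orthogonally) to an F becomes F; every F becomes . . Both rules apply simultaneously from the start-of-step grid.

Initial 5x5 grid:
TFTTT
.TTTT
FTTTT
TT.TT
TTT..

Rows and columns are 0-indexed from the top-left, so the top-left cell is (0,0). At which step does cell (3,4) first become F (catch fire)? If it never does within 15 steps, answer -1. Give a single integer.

Step 1: cell (3,4)='T' (+5 fires, +2 burnt)
Step 2: cell (3,4)='T' (+5 fires, +5 burnt)
Step 3: cell (3,4)='T' (+4 fires, +5 burnt)
Step 4: cell (3,4)='T' (+4 fires, +4 burnt)
Step 5: cell (3,4)='F' (+1 fires, +4 burnt)
  -> target ignites at step 5
Step 6: cell (3,4)='.' (+0 fires, +1 burnt)
  fire out at step 6

5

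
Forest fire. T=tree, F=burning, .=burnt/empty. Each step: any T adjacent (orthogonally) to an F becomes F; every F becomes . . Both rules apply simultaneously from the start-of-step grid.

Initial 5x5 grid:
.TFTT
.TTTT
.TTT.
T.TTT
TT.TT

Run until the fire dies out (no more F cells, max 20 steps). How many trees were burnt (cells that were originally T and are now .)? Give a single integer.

Step 1: +3 fires, +1 burnt (F count now 3)
Step 2: +4 fires, +3 burnt (F count now 4)
Step 3: +4 fires, +4 burnt (F count now 4)
Step 4: +1 fires, +4 burnt (F count now 1)
Step 5: +2 fires, +1 burnt (F count now 2)
Step 6: +1 fires, +2 burnt (F count now 1)
Step 7: +0 fires, +1 burnt (F count now 0)
Fire out after step 7
Initially T: 18, now '.': 22
Total burnt (originally-T cells now '.'): 15

Answer: 15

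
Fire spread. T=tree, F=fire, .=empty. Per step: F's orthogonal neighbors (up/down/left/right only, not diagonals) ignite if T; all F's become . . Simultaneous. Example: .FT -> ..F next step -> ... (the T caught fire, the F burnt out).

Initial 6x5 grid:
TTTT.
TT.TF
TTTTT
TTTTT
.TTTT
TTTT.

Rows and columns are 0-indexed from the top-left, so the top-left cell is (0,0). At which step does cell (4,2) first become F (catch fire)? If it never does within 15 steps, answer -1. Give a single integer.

Step 1: cell (4,2)='T' (+2 fires, +1 burnt)
Step 2: cell (4,2)='T' (+3 fires, +2 burnt)
Step 3: cell (4,2)='T' (+4 fires, +3 burnt)
Step 4: cell (4,2)='T' (+4 fires, +4 burnt)
Step 5: cell (4,2)='F' (+6 fires, +4 burnt)
  -> target ignites at step 5
Step 6: cell (4,2)='.' (+4 fires, +6 burnt)
Step 7: cell (4,2)='.' (+1 fires, +4 burnt)
Step 8: cell (4,2)='.' (+1 fires, +1 burnt)
Step 9: cell (4,2)='.' (+0 fires, +1 burnt)
  fire out at step 9

5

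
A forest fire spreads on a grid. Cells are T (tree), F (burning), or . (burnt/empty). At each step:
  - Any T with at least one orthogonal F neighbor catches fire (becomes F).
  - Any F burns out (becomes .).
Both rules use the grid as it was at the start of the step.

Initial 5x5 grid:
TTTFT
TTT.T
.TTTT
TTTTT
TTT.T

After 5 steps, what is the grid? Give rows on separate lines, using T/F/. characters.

Step 1: 2 trees catch fire, 1 burn out
  TTF.F
  TTT.T
  .TTTT
  TTTTT
  TTT.T
Step 2: 3 trees catch fire, 2 burn out
  TF...
  TTF.F
  .TTTT
  TTTTT
  TTT.T
Step 3: 4 trees catch fire, 3 burn out
  F....
  TF...
  .TFTF
  TTTTT
  TTT.T
Step 4: 5 trees catch fire, 4 burn out
  .....
  F....
  .F.F.
  TTFTF
  TTT.T
Step 5: 4 trees catch fire, 5 burn out
  .....
  .....
  .....
  TF.F.
  TTF.F

.....
.....
.....
TF.F.
TTF.F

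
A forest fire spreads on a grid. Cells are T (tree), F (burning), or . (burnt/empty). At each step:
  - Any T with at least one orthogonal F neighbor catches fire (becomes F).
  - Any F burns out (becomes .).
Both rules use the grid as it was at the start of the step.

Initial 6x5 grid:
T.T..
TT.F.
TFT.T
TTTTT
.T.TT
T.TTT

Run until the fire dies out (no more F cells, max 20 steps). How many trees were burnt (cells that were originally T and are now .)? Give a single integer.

Step 1: +4 fires, +2 burnt (F count now 4)
Step 2: +4 fires, +4 burnt (F count now 4)
Step 3: +2 fires, +4 burnt (F count now 2)
Step 4: +2 fires, +2 burnt (F count now 2)
Step 5: +3 fires, +2 burnt (F count now 3)
Step 6: +2 fires, +3 burnt (F count now 2)
Step 7: +0 fires, +2 burnt (F count now 0)
Fire out after step 7
Initially T: 19, now '.': 28
Total burnt (originally-T cells now '.'): 17

Answer: 17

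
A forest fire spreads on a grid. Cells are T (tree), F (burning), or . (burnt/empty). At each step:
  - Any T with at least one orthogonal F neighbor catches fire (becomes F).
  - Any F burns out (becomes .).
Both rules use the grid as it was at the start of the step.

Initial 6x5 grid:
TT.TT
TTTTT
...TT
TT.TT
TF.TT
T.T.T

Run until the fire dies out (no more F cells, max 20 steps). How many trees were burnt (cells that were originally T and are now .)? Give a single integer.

Step 1: +2 fires, +1 burnt (F count now 2)
Step 2: +2 fires, +2 burnt (F count now 2)
Step 3: +0 fires, +2 burnt (F count now 0)
Fire out after step 3
Initially T: 21, now '.': 13
Total burnt (originally-T cells now '.'): 4

Answer: 4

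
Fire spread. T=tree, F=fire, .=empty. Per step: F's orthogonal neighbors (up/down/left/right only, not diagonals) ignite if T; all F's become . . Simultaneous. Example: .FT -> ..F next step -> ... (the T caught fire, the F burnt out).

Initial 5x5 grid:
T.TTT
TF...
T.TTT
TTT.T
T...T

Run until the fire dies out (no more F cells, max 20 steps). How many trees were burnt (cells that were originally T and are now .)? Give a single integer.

Answer: 12

Derivation:
Step 1: +1 fires, +1 burnt (F count now 1)
Step 2: +2 fires, +1 burnt (F count now 2)
Step 3: +1 fires, +2 burnt (F count now 1)
Step 4: +2 fires, +1 burnt (F count now 2)
Step 5: +1 fires, +2 burnt (F count now 1)
Step 6: +1 fires, +1 burnt (F count now 1)
Step 7: +1 fires, +1 burnt (F count now 1)
Step 8: +1 fires, +1 burnt (F count now 1)
Step 9: +1 fires, +1 burnt (F count now 1)
Step 10: +1 fires, +1 burnt (F count now 1)
Step 11: +0 fires, +1 burnt (F count now 0)
Fire out after step 11
Initially T: 15, now '.': 22
Total burnt (originally-T cells now '.'): 12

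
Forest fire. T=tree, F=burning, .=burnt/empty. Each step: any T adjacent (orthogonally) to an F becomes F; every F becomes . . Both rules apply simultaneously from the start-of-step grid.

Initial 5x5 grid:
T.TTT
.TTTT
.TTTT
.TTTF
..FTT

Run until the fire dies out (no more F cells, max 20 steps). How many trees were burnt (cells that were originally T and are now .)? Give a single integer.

Answer: 16

Derivation:
Step 1: +5 fires, +2 burnt (F count now 5)
Step 2: +4 fires, +5 burnt (F count now 4)
Step 3: +4 fires, +4 burnt (F count now 4)
Step 4: +3 fires, +4 burnt (F count now 3)
Step 5: +0 fires, +3 burnt (F count now 0)
Fire out after step 5
Initially T: 17, now '.': 24
Total burnt (originally-T cells now '.'): 16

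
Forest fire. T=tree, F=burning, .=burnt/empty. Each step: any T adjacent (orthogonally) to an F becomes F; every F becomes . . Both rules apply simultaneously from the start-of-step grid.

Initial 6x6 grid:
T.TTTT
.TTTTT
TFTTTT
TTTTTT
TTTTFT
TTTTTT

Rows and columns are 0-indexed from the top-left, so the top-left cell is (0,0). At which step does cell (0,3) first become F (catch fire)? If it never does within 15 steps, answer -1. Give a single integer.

Step 1: cell (0,3)='T' (+8 fires, +2 burnt)
Step 2: cell (0,3)='T' (+11 fires, +8 burnt)
Step 3: cell (0,3)='T' (+7 fires, +11 burnt)
Step 4: cell (0,3)='F' (+4 fires, +7 burnt)
  -> target ignites at step 4
Step 5: cell (0,3)='.' (+1 fires, +4 burnt)
Step 6: cell (0,3)='.' (+0 fires, +1 burnt)
  fire out at step 6

4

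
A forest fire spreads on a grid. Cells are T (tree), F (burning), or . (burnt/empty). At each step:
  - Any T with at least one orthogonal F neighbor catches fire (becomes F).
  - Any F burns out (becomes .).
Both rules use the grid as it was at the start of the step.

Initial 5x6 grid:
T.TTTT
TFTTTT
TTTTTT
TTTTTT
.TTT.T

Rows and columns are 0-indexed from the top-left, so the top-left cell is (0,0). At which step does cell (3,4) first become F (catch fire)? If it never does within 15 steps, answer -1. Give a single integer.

Step 1: cell (3,4)='T' (+3 fires, +1 burnt)
Step 2: cell (3,4)='T' (+6 fires, +3 burnt)
Step 3: cell (3,4)='T' (+6 fires, +6 burnt)
Step 4: cell (3,4)='T' (+5 fires, +6 burnt)
Step 5: cell (3,4)='F' (+4 fires, +5 burnt)
  -> target ignites at step 5
Step 6: cell (3,4)='.' (+1 fires, +4 burnt)
Step 7: cell (3,4)='.' (+1 fires, +1 burnt)
Step 8: cell (3,4)='.' (+0 fires, +1 burnt)
  fire out at step 8

5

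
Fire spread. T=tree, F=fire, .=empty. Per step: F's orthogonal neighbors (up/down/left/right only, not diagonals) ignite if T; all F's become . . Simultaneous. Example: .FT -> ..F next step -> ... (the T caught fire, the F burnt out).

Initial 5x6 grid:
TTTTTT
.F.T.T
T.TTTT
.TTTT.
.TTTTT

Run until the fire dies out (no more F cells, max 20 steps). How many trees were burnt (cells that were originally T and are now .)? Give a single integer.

Answer: 21

Derivation:
Step 1: +1 fires, +1 burnt (F count now 1)
Step 2: +2 fires, +1 burnt (F count now 2)
Step 3: +1 fires, +2 burnt (F count now 1)
Step 4: +2 fires, +1 burnt (F count now 2)
Step 5: +2 fires, +2 burnt (F count now 2)
Step 6: +4 fires, +2 burnt (F count now 4)
Step 7: +4 fires, +4 burnt (F count now 4)
Step 8: +3 fires, +4 burnt (F count now 3)
Step 9: +2 fires, +3 burnt (F count now 2)
Step 10: +0 fires, +2 burnt (F count now 0)
Fire out after step 10
Initially T: 22, now '.': 29
Total burnt (originally-T cells now '.'): 21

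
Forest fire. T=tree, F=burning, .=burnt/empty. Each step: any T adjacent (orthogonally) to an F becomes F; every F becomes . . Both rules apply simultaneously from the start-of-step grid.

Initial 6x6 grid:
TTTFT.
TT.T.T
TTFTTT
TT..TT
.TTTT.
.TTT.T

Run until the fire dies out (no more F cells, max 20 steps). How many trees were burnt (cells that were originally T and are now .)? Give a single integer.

Answer: 24

Derivation:
Step 1: +5 fires, +2 burnt (F count now 5)
Step 2: +5 fires, +5 burnt (F count now 5)
Step 3: +6 fires, +5 burnt (F count now 6)
Step 4: +5 fires, +6 burnt (F count now 5)
Step 5: +2 fires, +5 burnt (F count now 2)
Step 6: +1 fires, +2 burnt (F count now 1)
Step 7: +0 fires, +1 burnt (F count now 0)
Fire out after step 7
Initially T: 25, now '.': 35
Total burnt (originally-T cells now '.'): 24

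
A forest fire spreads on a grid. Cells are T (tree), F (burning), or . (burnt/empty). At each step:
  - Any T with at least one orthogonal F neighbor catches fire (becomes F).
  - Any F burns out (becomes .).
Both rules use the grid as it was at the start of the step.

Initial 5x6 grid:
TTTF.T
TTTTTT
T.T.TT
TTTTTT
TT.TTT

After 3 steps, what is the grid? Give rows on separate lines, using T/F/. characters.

Step 1: 2 trees catch fire, 1 burn out
  TTF..T
  TTTFTT
  T.T.TT
  TTTTTT
  TT.TTT
Step 2: 3 trees catch fire, 2 burn out
  TF...T
  TTF.FT
  T.T.TT
  TTTTTT
  TT.TTT
Step 3: 5 trees catch fire, 3 burn out
  F....T
  TF...F
  T.F.FT
  TTTTTT
  TT.TTT

F....T
TF...F
T.F.FT
TTTTTT
TT.TTT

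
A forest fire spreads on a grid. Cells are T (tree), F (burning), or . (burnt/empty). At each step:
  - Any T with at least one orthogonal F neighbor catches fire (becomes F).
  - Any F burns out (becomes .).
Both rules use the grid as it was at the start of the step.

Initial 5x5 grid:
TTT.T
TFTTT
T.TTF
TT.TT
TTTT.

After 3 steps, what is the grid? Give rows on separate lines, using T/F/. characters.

Step 1: 6 trees catch fire, 2 burn out
  TFT.T
  F.FTF
  T.TF.
  TT.TF
  TTTT.
Step 2: 7 trees catch fire, 6 burn out
  F.F.F
  ...F.
  F.F..
  TT.F.
  TTTT.
Step 3: 2 trees catch fire, 7 burn out
  .....
  .....
  .....
  FT...
  TTTF.

.....
.....
.....
FT...
TTTF.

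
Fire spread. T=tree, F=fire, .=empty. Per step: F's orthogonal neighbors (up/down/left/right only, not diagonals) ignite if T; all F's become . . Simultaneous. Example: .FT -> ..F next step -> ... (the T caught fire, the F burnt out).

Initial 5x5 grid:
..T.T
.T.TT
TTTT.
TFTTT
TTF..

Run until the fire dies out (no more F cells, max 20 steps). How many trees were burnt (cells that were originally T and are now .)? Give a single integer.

Answer: 14

Derivation:
Step 1: +4 fires, +2 burnt (F count now 4)
Step 2: +5 fires, +4 burnt (F count now 5)
Step 3: +2 fires, +5 burnt (F count now 2)
Step 4: +1 fires, +2 burnt (F count now 1)
Step 5: +1 fires, +1 burnt (F count now 1)
Step 6: +1 fires, +1 burnt (F count now 1)
Step 7: +0 fires, +1 burnt (F count now 0)
Fire out after step 7
Initially T: 15, now '.': 24
Total burnt (originally-T cells now '.'): 14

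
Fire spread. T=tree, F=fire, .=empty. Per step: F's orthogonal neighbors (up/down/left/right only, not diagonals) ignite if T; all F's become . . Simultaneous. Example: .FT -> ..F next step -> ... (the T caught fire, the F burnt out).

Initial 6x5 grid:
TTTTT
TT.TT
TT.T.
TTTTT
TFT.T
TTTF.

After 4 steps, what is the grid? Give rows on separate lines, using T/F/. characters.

Step 1: 5 trees catch fire, 2 burn out
  TTTTT
  TT.TT
  TT.T.
  TFTTT
  F.F.T
  TFF..
Step 2: 4 trees catch fire, 5 burn out
  TTTTT
  TT.TT
  TF.T.
  F.FTT
  ....T
  F....
Step 3: 3 trees catch fire, 4 burn out
  TTTTT
  TF.TT
  F..T.
  ...FT
  ....T
  .....
Step 4: 4 trees catch fire, 3 burn out
  TFTTT
  F..TT
  ...F.
  ....F
  ....T
  .....

TFTTT
F..TT
...F.
....F
....T
.....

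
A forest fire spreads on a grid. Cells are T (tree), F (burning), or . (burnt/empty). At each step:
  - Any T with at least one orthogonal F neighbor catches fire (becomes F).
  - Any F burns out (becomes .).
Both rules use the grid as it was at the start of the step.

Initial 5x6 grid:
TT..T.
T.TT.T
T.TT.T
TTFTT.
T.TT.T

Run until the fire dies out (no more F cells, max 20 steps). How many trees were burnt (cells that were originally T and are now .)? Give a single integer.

Answer: 15

Derivation:
Step 1: +4 fires, +1 burnt (F count now 4)
Step 2: +5 fires, +4 burnt (F count now 5)
Step 3: +3 fires, +5 burnt (F count now 3)
Step 4: +1 fires, +3 burnt (F count now 1)
Step 5: +1 fires, +1 burnt (F count now 1)
Step 6: +1 fires, +1 burnt (F count now 1)
Step 7: +0 fires, +1 burnt (F count now 0)
Fire out after step 7
Initially T: 19, now '.': 26
Total burnt (originally-T cells now '.'): 15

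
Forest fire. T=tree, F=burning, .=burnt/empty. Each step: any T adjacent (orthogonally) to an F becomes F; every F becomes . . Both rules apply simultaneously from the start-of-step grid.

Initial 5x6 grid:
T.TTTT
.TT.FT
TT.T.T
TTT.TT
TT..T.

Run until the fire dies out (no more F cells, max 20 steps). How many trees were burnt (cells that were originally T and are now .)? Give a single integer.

Answer: 18

Derivation:
Step 1: +2 fires, +1 burnt (F count now 2)
Step 2: +3 fires, +2 burnt (F count now 3)
Step 3: +2 fires, +3 burnt (F count now 2)
Step 4: +2 fires, +2 burnt (F count now 2)
Step 5: +2 fires, +2 burnt (F count now 2)
Step 6: +1 fires, +2 burnt (F count now 1)
Step 7: +2 fires, +1 burnt (F count now 2)
Step 8: +3 fires, +2 burnt (F count now 3)
Step 9: +1 fires, +3 burnt (F count now 1)
Step 10: +0 fires, +1 burnt (F count now 0)
Fire out after step 10
Initially T: 20, now '.': 28
Total burnt (originally-T cells now '.'): 18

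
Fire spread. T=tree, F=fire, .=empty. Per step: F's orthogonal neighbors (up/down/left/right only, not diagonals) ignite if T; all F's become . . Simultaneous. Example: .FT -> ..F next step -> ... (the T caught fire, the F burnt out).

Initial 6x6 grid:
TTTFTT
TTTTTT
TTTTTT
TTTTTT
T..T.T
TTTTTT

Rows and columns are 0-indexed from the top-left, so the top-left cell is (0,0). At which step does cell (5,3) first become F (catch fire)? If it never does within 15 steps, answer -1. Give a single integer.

Step 1: cell (5,3)='T' (+3 fires, +1 burnt)
Step 2: cell (5,3)='T' (+5 fires, +3 burnt)
Step 3: cell (5,3)='T' (+6 fires, +5 burnt)
Step 4: cell (5,3)='T' (+6 fires, +6 burnt)
Step 5: cell (5,3)='F' (+4 fires, +6 burnt)
  -> target ignites at step 5
Step 6: cell (5,3)='.' (+4 fires, +4 burnt)
Step 7: cell (5,3)='.' (+3 fires, +4 burnt)
Step 8: cell (5,3)='.' (+1 fires, +3 burnt)
Step 9: cell (5,3)='.' (+0 fires, +1 burnt)
  fire out at step 9

5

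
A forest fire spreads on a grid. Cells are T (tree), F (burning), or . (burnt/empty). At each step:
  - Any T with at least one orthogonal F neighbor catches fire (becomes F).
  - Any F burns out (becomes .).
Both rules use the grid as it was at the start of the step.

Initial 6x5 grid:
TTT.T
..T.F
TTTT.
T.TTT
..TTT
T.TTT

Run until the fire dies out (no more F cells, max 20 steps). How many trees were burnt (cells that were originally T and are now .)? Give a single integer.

Step 1: +1 fires, +1 burnt (F count now 1)
Step 2: +0 fires, +1 burnt (F count now 0)
Fire out after step 2
Initially T: 20, now '.': 11
Total burnt (originally-T cells now '.'): 1

Answer: 1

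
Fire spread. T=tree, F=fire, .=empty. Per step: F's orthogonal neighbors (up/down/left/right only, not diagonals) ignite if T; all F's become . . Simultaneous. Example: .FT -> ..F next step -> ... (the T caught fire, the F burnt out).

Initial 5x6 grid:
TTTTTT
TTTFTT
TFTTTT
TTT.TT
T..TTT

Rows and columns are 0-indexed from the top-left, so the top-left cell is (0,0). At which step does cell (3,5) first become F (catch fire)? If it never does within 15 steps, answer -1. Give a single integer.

Step 1: cell (3,5)='T' (+8 fires, +2 burnt)
Step 2: cell (3,5)='T' (+8 fires, +8 burnt)
Step 3: cell (3,5)='T' (+5 fires, +8 burnt)
Step 4: cell (3,5)='F' (+2 fires, +5 burnt)
  -> target ignites at step 4
Step 5: cell (3,5)='.' (+2 fires, +2 burnt)
Step 6: cell (3,5)='.' (+0 fires, +2 burnt)
  fire out at step 6

4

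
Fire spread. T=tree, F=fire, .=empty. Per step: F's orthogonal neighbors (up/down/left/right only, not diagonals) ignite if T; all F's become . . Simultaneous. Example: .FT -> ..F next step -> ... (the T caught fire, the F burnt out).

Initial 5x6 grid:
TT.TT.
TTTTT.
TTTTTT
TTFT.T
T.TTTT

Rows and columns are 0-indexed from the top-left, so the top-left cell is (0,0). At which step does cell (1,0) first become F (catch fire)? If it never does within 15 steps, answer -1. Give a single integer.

Step 1: cell (1,0)='T' (+4 fires, +1 burnt)
Step 2: cell (1,0)='T' (+5 fires, +4 burnt)
Step 3: cell (1,0)='T' (+6 fires, +5 burnt)
Step 4: cell (1,0)='F' (+6 fires, +6 burnt)
  -> target ignites at step 4
Step 5: cell (1,0)='.' (+3 fires, +6 burnt)
Step 6: cell (1,0)='.' (+0 fires, +3 burnt)
  fire out at step 6

4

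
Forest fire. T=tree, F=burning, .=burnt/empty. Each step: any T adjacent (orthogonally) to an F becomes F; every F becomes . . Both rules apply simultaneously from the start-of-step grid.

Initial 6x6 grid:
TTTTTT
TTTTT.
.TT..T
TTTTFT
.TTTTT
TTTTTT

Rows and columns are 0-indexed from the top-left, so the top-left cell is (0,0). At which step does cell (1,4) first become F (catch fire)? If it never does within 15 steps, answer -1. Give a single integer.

Step 1: cell (1,4)='T' (+3 fires, +1 burnt)
Step 2: cell (1,4)='T' (+5 fires, +3 burnt)
Step 3: cell (1,4)='T' (+5 fires, +5 burnt)
Step 4: cell (1,4)='T' (+5 fires, +5 burnt)
Step 5: cell (1,4)='T' (+4 fires, +5 burnt)
Step 6: cell (1,4)='F' (+5 fires, +4 burnt)
  -> target ignites at step 6
Step 7: cell (1,4)='.' (+2 fires, +5 burnt)
Step 8: cell (1,4)='.' (+1 fires, +2 burnt)
Step 9: cell (1,4)='.' (+0 fires, +1 burnt)
  fire out at step 9

6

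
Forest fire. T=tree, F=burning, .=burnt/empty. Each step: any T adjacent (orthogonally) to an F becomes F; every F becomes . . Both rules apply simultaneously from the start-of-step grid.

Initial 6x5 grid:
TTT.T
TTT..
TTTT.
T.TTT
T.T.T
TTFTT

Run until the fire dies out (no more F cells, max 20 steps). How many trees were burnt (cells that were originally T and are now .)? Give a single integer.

Step 1: +3 fires, +1 burnt (F count now 3)
Step 2: +3 fires, +3 burnt (F count now 3)
Step 3: +4 fires, +3 burnt (F count now 4)
Step 4: +5 fires, +4 burnt (F count now 5)
Step 5: +3 fires, +5 burnt (F count now 3)
Step 6: +2 fires, +3 burnt (F count now 2)
Step 7: +1 fires, +2 burnt (F count now 1)
Step 8: +0 fires, +1 burnt (F count now 0)
Fire out after step 8
Initially T: 22, now '.': 29
Total burnt (originally-T cells now '.'): 21

Answer: 21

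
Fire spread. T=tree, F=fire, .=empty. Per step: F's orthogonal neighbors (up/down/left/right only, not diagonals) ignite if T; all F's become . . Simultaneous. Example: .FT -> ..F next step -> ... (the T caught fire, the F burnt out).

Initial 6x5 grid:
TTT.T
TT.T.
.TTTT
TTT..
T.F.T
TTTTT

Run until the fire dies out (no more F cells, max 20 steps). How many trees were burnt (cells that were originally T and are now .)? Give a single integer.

Answer: 20

Derivation:
Step 1: +2 fires, +1 burnt (F count now 2)
Step 2: +4 fires, +2 burnt (F count now 4)
Step 3: +5 fires, +4 burnt (F count now 5)
Step 4: +5 fires, +5 burnt (F count now 5)
Step 5: +2 fires, +5 burnt (F count now 2)
Step 6: +2 fires, +2 burnt (F count now 2)
Step 7: +0 fires, +2 burnt (F count now 0)
Fire out after step 7
Initially T: 21, now '.': 29
Total burnt (originally-T cells now '.'): 20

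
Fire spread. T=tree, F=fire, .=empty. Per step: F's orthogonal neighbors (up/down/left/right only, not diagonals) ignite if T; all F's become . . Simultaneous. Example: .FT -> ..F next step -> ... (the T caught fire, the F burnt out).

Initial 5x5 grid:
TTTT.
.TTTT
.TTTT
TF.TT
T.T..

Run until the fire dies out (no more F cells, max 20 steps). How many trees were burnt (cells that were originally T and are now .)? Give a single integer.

Answer: 16

Derivation:
Step 1: +2 fires, +1 burnt (F count now 2)
Step 2: +3 fires, +2 burnt (F count now 3)
Step 3: +3 fires, +3 burnt (F count now 3)
Step 4: +5 fires, +3 burnt (F count now 5)
Step 5: +3 fires, +5 burnt (F count now 3)
Step 6: +0 fires, +3 burnt (F count now 0)
Fire out after step 6
Initially T: 17, now '.': 24
Total burnt (originally-T cells now '.'): 16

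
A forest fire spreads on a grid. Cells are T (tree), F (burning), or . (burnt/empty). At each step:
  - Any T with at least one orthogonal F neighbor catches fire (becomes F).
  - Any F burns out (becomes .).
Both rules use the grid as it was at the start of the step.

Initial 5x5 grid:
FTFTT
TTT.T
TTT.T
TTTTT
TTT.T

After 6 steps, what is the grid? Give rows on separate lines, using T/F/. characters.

Step 1: 4 trees catch fire, 2 burn out
  .F.FT
  FTF.T
  TTT.T
  TTTTT
  TTT.T
Step 2: 4 trees catch fire, 4 burn out
  ....F
  .F..T
  FTF.T
  TTTTT
  TTT.T
Step 3: 4 trees catch fire, 4 burn out
  .....
  ....F
  .F..T
  FTFTT
  TTT.T
Step 4: 5 trees catch fire, 4 burn out
  .....
  .....
  ....F
  .F.FT
  FTF.T
Step 5: 2 trees catch fire, 5 burn out
  .....
  .....
  .....
  ....F
  .F..T
Step 6: 1 trees catch fire, 2 burn out
  .....
  .....
  .....
  .....
  ....F

.....
.....
.....
.....
....F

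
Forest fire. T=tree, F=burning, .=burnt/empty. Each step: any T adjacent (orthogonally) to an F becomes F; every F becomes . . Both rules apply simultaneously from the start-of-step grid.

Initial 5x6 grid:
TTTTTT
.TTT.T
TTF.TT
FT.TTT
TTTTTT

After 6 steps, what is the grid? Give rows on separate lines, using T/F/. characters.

Step 1: 5 trees catch fire, 2 burn out
  TTTTTT
  .TFT.T
  FF..TT
  .F.TTT
  FTTTTT
Step 2: 4 trees catch fire, 5 burn out
  TTFTTT
  .F.F.T
  ....TT
  ...TTT
  .FTTTT
Step 3: 3 trees catch fire, 4 burn out
  TF.FTT
  .....T
  ....TT
  ...TTT
  ..FTTT
Step 4: 3 trees catch fire, 3 burn out
  F...FT
  .....T
  ....TT
  ...TTT
  ...FTT
Step 5: 3 trees catch fire, 3 burn out
  .....F
  .....T
  ....TT
  ...FTT
  ....FT
Step 6: 3 trees catch fire, 3 burn out
  ......
  .....F
  ....TT
  ....FT
  .....F

......
.....F
....TT
....FT
.....F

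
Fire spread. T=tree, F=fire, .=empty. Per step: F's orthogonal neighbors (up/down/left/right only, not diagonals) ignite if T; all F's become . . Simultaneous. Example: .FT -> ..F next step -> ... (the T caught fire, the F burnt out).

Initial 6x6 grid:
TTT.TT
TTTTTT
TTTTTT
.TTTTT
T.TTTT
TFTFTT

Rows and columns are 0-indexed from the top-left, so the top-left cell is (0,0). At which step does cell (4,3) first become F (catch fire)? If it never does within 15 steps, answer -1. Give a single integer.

Step 1: cell (4,3)='F' (+4 fires, +2 burnt)
  -> target ignites at step 1
Step 2: cell (4,3)='.' (+5 fires, +4 burnt)
Step 3: cell (4,3)='.' (+4 fires, +5 burnt)
Step 4: cell (4,3)='.' (+5 fires, +4 burnt)
Step 5: cell (4,3)='.' (+4 fires, +5 burnt)
Step 6: cell (4,3)='.' (+5 fires, +4 burnt)
Step 7: cell (4,3)='.' (+3 fires, +5 burnt)
Step 8: cell (4,3)='.' (+1 fires, +3 burnt)
Step 9: cell (4,3)='.' (+0 fires, +1 burnt)
  fire out at step 9

1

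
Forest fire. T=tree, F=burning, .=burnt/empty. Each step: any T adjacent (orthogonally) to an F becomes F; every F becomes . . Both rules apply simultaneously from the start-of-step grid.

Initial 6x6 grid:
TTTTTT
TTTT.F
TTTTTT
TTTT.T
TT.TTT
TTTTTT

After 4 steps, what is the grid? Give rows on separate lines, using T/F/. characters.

Step 1: 2 trees catch fire, 1 burn out
  TTTTTF
  TTTT..
  TTTTTF
  TTTT.T
  TT.TTT
  TTTTTT
Step 2: 3 trees catch fire, 2 burn out
  TTTTF.
  TTTT..
  TTTTF.
  TTTT.F
  TT.TTT
  TTTTTT
Step 3: 3 trees catch fire, 3 burn out
  TTTF..
  TTTT..
  TTTF..
  TTTT..
  TT.TTF
  TTTTTT
Step 4: 6 trees catch fire, 3 burn out
  TTF...
  TTTF..
  TTF...
  TTTF..
  TT.TF.
  TTTTTF

TTF...
TTTF..
TTF...
TTTF..
TT.TF.
TTTTTF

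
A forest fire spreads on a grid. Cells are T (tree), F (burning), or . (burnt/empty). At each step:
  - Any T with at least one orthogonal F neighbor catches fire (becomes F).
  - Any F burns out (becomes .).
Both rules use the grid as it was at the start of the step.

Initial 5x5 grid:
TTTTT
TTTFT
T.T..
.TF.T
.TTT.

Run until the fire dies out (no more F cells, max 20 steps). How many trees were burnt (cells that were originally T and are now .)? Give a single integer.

Step 1: +6 fires, +2 burnt (F count now 6)
Step 2: +5 fires, +6 burnt (F count now 5)
Step 3: +2 fires, +5 burnt (F count now 2)
Step 4: +2 fires, +2 burnt (F count now 2)
Step 5: +0 fires, +2 burnt (F count now 0)
Fire out after step 5
Initially T: 16, now '.': 24
Total burnt (originally-T cells now '.'): 15

Answer: 15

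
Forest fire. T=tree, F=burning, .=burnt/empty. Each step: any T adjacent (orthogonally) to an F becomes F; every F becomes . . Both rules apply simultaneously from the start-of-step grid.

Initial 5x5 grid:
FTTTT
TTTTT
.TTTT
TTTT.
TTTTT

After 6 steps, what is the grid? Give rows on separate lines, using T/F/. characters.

Step 1: 2 trees catch fire, 1 burn out
  .FTTT
  FTTTT
  .TTTT
  TTTT.
  TTTTT
Step 2: 2 trees catch fire, 2 burn out
  ..FTT
  .FTTT
  .TTTT
  TTTT.
  TTTTT
Step 3: 3 trees catch fire, 2 burn out
  ...FT
  ..FTT
  .FTTT
  TTTT.
  TTTTT
Step 4: 4 trees catch fire, 3 burn out
  ....F
  ...FT
  ..FTT
  TFTT.
  TTTTT
Step 5: 5 trees catch fire, 4 burn out
  .....
  ....F
  ...FT
  F.FT.
  TFTTT
Step 6: 4 trees catch fire, 5 burn out
  .....
  .....
  ....F
  ...F.
  F.FTT

.....
.....
....F
...F.
F.FTT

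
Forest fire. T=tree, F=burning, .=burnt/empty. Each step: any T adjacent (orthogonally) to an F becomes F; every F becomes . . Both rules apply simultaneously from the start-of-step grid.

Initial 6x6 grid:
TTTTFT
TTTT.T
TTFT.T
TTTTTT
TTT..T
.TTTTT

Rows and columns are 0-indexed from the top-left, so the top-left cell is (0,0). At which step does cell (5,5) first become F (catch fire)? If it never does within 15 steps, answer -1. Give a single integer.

Step 1: cell (5,5)='T' (+6 fires, +2 burnt)
Step 2: cell (5,5)='T' (+8 fires, +6 burnt)
Step 3: cell (5,5)='T' (+7 fires, +8 burnt)
Step 4: cell (5,5)='T' (+5 fires, +7 burnt)
Step 5: cell (5,5)='T' (+2 fires, +5 burnt)
Step 6: cell (5,5)='F' (+1 fires, +2 burnt)
  -> target ignites at step 6
Step 7: cell (5,5)='.' (+0 fires, +1 burnt)
  fire out at step 7

6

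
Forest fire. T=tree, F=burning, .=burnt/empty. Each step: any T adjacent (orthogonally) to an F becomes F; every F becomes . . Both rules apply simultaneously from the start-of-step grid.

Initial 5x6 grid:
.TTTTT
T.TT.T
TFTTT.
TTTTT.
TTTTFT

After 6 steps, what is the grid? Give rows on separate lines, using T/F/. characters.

Step 1: 6 trees catch fire, 2 burn out
  .TTTTT
  T.TT.T
  F.FTT.
  TFTTF.
  TTTF.F
Step 2: 9 trees catch fire, 6 burn out
  .TTTTT
  F.FT.T
  ...FF.
  F.FF..
  TFF...
Step 3: 3 trees catch fire, 9 burn out
  .TFTTT
  ...F.T
  ......
  ......
  F.....
Step 4: 2 trees catch fire, 3 burn out
  .F.FTT
  .....T
  ......
  ......
  ......
Step 5: 1 trees catch fire, 2 burn out
  ....FT
  .....T
  ......
  ......
  ......
Step 6: 1 trees catch fire, 1 burn out
  .....F
  .....T
  ......
  ......
  ......

.....F
.....T
......
......
......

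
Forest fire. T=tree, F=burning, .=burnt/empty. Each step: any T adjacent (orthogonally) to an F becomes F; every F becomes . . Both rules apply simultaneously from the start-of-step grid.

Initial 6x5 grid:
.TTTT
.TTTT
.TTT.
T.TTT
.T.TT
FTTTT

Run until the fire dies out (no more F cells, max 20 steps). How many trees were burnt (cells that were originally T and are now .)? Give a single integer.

Step 1: +1 fires, +1 burnt (F count now 1)
Step 2: +2 fires, +1 burnt (F count now 2)
Step 3: +1 fires, +2 burnt (F count now 1)
Step 4: +2 fires, +1 burnt (F count now 2)
Step 5: +2 fires, +2 burnt (F count now 2)
Step 6: +3 fires, +2 burnt (F count now 3)
Step 7: +2 fires, +3 burnt (F count now 2)
Step 8: +4 fires, +2 burnt (F count now 4)
Step 9: +3 fires, +4 burnt (F count now 3)
Step 10: +1 fires, +3 burnt (F count now 1)
Step 11: +0 fires, +1 burnt (F count now 0)
Fire out after step 11
Initially T: 22, now '.': 29
Total burnt (originally-T cells now '.'): 21

Answer: 21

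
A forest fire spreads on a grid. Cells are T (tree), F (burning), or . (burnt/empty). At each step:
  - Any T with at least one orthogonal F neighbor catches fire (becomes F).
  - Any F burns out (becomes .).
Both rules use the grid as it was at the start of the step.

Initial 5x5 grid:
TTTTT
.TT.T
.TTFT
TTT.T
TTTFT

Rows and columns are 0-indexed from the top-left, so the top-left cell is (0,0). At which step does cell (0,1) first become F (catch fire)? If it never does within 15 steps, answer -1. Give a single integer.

Step 1: cell (0,1)='T' (+4 fires, +2 burnt)
Step 2: cell (0,1)='T' (+6 fires, +4 burnt)
Step 3: cell (0,1)='T' (+5 fires, +6 burnt)
Step 4: cell (0,1)='F' (+3 fires, +5 burnt)
  -> target ignites at step 4
Step 5: cell (0,1)='.' (+1 fires, +3 burnt)
Step 6: cell (0,1)='.' (+0 fires, +1 burnt)
  fire out at step 6

4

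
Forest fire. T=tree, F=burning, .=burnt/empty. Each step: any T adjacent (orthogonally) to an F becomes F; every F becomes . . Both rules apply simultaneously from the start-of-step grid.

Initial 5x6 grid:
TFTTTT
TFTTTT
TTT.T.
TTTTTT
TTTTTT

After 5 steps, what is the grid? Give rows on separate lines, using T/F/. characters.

Step 1: 5 trees catch fire, 2 burn out
  F.FTTT
  F.FTTT
  TFT.T.
  TTTTTT
  TTTTTT
Step 2: 5 trees catch fire, 5 burn out
  ...FTT
  ...FTT
  F.F.T.
  TFTTTT
  TTTTTT
Step 3: 5 trees catch fire, 5 burn out
  ....FT
  ....FT
  ....T.
  F.FTTT
  TFTTTT
Step 4: 6 trees catch fire, 5 burn out
  .....F
  .....F
  ....F.
  ...FTT
  F.FTTT
Step 5: 2 trees catch fire, 6 burn out
  ......
  ......
  ......
  ....FT
  ...FTT

......
......
......
....FT
...FTT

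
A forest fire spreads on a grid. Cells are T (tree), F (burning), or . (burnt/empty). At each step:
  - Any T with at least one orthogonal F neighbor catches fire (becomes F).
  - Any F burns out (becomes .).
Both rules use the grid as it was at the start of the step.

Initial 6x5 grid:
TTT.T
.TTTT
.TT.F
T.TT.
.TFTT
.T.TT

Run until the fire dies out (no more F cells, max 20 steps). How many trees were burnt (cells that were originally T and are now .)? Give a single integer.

Answer: 18

Derivation:
Step 1: +4 fires, +2 burnt (F count now 4)
Step 2: +7 fires, +4 burnt (F count now 7)
Step 3: +3 fires, +7 burnt (F count now 3)
Step 4: +2 fires, +3 burnt (F count now 2)
Step 5: +1 fires, +2 burnt (F count now 1)
Step 6: +1 fires, +1 burnt (F count now 1)
Step 7: +0 fires, +1 burnt (F count now 0)
Fire out after step 7
Initially T: 19, now '.': 29
Total burnt (originally-T cells now '.'): 18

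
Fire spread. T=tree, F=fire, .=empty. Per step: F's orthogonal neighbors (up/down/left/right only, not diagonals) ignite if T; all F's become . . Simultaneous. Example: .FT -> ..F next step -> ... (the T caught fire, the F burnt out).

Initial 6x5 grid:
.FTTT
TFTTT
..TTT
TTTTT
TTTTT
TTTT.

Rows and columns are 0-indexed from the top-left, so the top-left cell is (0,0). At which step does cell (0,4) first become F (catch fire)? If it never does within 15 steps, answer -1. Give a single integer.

Step 1: cell (0,4)='T' (+3 fires, +2 burnt)
Step 2: cell (0,4)='T' (+3 fires, +3 burnt)
Step 3: cell (0,4)='F' (+4 fires, +3 burnt)
  -> target ignites at step 3
Step 4: cell (0,4)='.' (+4 fires, +4 burnt)
Step 5: cell (0,4)='.' (+5 fires, +4 burnt)
Step 6: cell (0,4)='.' (+4 fires, +5 burnt)
Step 7: cell (0,4)='.' (+1 fires, +4 burnt)
Step 8: cell (0,4)='.' (+0 fires, +1 burnt)
  fire out at step 8

3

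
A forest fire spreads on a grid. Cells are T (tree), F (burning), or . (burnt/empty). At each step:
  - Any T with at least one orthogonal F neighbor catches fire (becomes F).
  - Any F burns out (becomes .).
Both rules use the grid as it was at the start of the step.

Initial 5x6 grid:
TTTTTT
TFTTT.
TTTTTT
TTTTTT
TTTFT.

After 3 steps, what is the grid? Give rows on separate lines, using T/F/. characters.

Step 1: 7 trees catch fire, 2 burn out
  TFTTTT
  F.FTT.
  TFTTTT
  TTTFTT
  TTF.F.
Step 2: 10 trees catch fire, 7 burn out
  F.FTTT
  ...FT.
  F.FFTT
  TFF.FT
  TF....
Step 3: 6 trees catch fire, 10 burn out
  ...FTT
  ....F.
  ....FT
  F....F
  F.....

...FTT
....F.
....FT
F....F
F.....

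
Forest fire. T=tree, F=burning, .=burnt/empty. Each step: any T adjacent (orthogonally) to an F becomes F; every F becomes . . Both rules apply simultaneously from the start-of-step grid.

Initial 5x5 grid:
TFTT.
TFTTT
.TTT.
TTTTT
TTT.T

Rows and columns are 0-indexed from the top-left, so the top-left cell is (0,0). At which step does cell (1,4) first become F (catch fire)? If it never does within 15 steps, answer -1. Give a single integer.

Step 1: cell (1,4)='T' (+5 fires, +2 burnt)
Step 2: cell (1,4)='T' (+4 fires, +5 burnt)
Step 3: cell (1,4)='F' (+5 fires, +4 burnt)
  -> target ignites at step 3
Step 4: cell (1,4)='.' (+3 fires, +5 burnt)
Step 5: cell (1,4)='.' (+1 fires, +3 burnt)
Step 6: cell (1,4)='.' (+1 fires, +1 burnt)
Step 7: cell (1,4)='.' (+0 fires, +1 burnt)
  fire out at step 7

3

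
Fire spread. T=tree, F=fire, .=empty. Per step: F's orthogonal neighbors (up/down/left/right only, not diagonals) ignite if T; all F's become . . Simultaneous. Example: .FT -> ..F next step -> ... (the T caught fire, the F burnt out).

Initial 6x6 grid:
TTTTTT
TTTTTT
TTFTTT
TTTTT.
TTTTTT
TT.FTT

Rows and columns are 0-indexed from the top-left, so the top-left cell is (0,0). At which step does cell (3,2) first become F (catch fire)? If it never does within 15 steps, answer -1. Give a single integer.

Step 1: cell (3,2)='F' (+6 fires, +2 burnt)
  -> target ignites at step 1
Step 2: cell (3,2)='.' (+10 fires, +6 burnt)
Step 3: cell (3,2)='.' (+9 fires, +10 burnt)
Step 4: cell (3,2)='.' (+5 fires, +9 burnt)
Step 5: cell (3,2)='.' (+2 fires, +5 burnt)
Step 6: cell (3,2)='.' (+0 fires, +2 burnt)
  fire out at step 6

1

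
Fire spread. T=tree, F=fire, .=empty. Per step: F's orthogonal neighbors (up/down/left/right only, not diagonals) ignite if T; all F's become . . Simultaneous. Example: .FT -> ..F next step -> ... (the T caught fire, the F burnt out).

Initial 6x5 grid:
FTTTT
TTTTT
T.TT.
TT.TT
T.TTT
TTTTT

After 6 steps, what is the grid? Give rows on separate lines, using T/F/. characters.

Step 1: 2 trees catch fire, 1 burn out
  .FTTT
  FTTTT
  T.TT.
  TT.TT
  T.TTT
  TTTTT
Step 2: 3 trees catch fire, 2 burn out
  ..FTT
  .FTTT
  F.TT.
  TT.TT
  T.TTT
  TTTTT
Step 3: 3 trees catch fire, 3 burn out
  ...FT
  ..FTT
  ..TT.
  FT.TT
  T.TTT
  TTTTT
Step 4: 5 trees catch fire, 3 burn out
  ....F
  ...FT
  ..FT.
  .F.TT
  F.TTT
  TTTTT
Step 5: 3 trees catch fire, 5 burn out
  .....
  ....F
  ...F.
  ...TT
  ..TTT
  FTTTT
Step 6: 2 trees catch fire, 3 burn out
  .....
  .....
  .....
  ...FT
  ..TTT
  .FTTT

.....
.....
.....
...FT
..TTT
.FTTT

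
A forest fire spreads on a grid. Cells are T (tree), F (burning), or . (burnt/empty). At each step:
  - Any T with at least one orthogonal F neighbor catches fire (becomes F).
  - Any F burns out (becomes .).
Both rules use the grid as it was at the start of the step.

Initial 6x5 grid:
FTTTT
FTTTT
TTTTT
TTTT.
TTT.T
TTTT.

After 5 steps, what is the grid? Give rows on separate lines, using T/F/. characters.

Step 1: 3 trees catch fire, 2 burn out
  .FTTT
  .FTTT
  FTTTT
  TTTT.
  TTT.T
  TTTT.
Step 2: 4 trees catch fire, 3 burn out
  ..FTT
  ..FTT
  .FTTT
  FTTT.
  TTT.T
  TTTT.
Step 3: 5 trees catch fire, 4 burn out
  ...FT
  ...FT
  ..FTT
  .FTT.
  FTT.T
  TTTT.
Step 4: 6 trees catch fire, 5 burn out
  ....F
  ....F
  ...FT
  ..FT.
  .FT.T
  FTTT.
Step 5: 4 trees catch fire, 6 burn out
  .....
  .....
  ....F
  ...F.
  ..F.T
  .FTT.

.....
.....
....F
...F.
..F.T
.FTT.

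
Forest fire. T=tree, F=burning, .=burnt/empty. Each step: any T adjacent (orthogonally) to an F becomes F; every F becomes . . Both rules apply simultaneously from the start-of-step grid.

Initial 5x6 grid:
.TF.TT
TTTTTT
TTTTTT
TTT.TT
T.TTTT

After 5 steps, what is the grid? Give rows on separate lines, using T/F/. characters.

Step 1: 2 trees catch fire, 1 burn out
  .F..TT
  TTFTTT
  TTTTTT
  TTT.TT
  T.TTTT
Step 2: 3 trees catch fire, 2 burn out
  ....TT
  TF.FTT
  TTFTTT
  TTT.TT
  T.TTTT
Step 3: 5 trees catch fire, 3 burn out
  ....TT
  F...FT
  TF.FTT
  TTF.TT
  T.TTTT
Step 4: 6 trees catch fire, 5 burn out
  ....FT
  .....F
  F...FT
  TF..TT
  T.FTTT
Step 5: 5 trees catch fire, 6 burn out
  .....F
  ......
  .....F
  F...FT
  T..FTT

.....F
......
.....F
F...FT
T..FTT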